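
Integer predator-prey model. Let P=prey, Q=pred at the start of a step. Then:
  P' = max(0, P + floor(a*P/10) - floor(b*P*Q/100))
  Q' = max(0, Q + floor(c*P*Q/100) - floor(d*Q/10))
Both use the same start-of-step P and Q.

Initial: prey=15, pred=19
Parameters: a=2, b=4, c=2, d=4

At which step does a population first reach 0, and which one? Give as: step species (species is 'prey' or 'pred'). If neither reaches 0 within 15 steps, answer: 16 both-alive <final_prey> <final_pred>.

Answer: 16 both-alive 2 2

Derivation:
Step 1: prey: 15+3-11=7; pred: 19+5-7=17
Step 2: prey: 7+1-4=4; pred: 17+2-6=13
Step 3: prey: 4+0-2=2; pred: 13+1-5=9
Step 4: prey: 2+0-0=2; pred: 9+0-3=6
Step 5: prey: 2+0-0=2; pred: 6+0-2=4
Step 6: prey: 2+0-0=2; pred: 4+0-1=3
Step 7: prey: 2+0-0=2; pred: 3+0-1=2
Step 8: prey: 2+0-0=2; pred: 2+0-0=2
Steps 9-15: state stable at prey=2, pred=2 (no change)
No extinction within 15 steps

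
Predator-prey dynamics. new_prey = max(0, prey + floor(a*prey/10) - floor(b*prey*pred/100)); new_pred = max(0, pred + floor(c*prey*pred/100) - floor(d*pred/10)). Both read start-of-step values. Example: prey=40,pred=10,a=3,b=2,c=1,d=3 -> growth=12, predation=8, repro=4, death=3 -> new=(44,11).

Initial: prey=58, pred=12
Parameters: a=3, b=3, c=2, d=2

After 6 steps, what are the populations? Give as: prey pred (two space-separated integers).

Step 1: prey: 58+17-20=55; pred: 12+13-2=23
Step 2: prey: 55+16-37=34; pred: 23+25-4=44
Step 3: prey: 34+10-44=0; pred: 44+29-8=65
Step 4: prey: 0+0-0=0; pred: 65+0-13=52
Step 5: prey: 0+0-0=0; pred: 52+0-10=42
Step 6: prey: 0+0-0=0; pred: 42+0-8=34

Answer: 0 34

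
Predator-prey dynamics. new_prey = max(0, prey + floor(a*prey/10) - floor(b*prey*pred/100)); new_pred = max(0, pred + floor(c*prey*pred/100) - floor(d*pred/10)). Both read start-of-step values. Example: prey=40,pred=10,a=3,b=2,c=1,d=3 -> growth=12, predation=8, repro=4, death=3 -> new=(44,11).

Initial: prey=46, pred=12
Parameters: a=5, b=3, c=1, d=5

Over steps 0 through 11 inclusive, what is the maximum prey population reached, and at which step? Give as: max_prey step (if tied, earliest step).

Answer: 90 5

Derivation:
Step 1: prey: 46+23-16=53; pred: 12+5-6=11
Step 2: prey: 53+26-17=62; pred: 11+5-5=11
Step 3: prey: 62+31-20=73; pred: 11+6-5=12
Step 4: prey: 73+36-26=83; pred: 12+8-6=14
Step 5: prey: 83+41-34=90; pred: 14+11-7=18
Step 6: prey: 90+45-48=87; pred: 18+16-9=25
Step 7: prey: 87+43-65=65; pred: 25+21-12=34
Step 8: prey: 65+32-66=31; pred: 34+22-17=39
Step 9: prey: 31+15-36=10; pred: 39+12-19=32
Step 10: prey: 10+5-9=6; pred: 32+3-16=19
Step 11: prey: 6+3-3=6; pred: 19+1-9=11
Max prey = 90 at step 5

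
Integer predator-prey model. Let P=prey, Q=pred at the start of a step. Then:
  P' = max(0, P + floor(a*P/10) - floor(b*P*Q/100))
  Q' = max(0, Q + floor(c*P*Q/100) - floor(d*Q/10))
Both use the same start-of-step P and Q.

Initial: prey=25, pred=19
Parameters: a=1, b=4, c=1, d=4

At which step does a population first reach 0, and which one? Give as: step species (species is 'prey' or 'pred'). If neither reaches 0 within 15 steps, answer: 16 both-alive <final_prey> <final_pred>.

Step 1: prey: 25+2-19=8; pred: 19+4-7=16
Step 2: prey: 8+0-5=3; pred: 16+1-6=11
Step 3: prey: 3+0-1=2; pred: 11+0-4=7
Step 4: prey: 2+0-0=2; pred: 7+0-2=5
Step 5: prey: 2+0-0=2; pred: 5+0-2=3
Step 6: prey: 2+0-0=2; pred: 3+0-1=2
Step 7: prey: 2+0-0=2; pred: 2+0-0=2
Steps 8-15: state stable at prey=2, pred=2 (no change)
No extinction within 15 steps

Answer: 16 both-alive 2 2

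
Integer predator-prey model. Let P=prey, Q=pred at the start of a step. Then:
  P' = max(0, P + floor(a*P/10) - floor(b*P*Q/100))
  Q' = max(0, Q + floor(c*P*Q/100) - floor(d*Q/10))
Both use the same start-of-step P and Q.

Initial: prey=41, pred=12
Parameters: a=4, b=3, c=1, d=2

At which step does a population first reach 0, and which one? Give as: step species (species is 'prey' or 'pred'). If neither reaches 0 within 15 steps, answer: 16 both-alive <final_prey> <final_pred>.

Step 1: prey: 41+16-14=43; pred: 12+4-2=14
Step 2: prey: 43+17-18=42; pred: 14+6-2=18
Step 3: prey: 42+16-22=36; pred: 18+7-3=22
Step 4: prey: 36+14-23=27; pred: 22+7-4=25
Step 5: prey: 27+10-20=17; pred: 25+6-5=26
Step 6: prey: 17+6-13=10; pred: 26+4-5=25
Step 7: prey: 10+4-7=7; pred: 25+2-5=22
Step 8: prey: 7+2-4=5; pred: 22+1-4=19
Step 9: prey: 5+2-2=5; pred: 19+0-3=16
Step 10: prey: 5+2-2=5; pred: 16+0-3=13
Step 11: prey: 5+2-1=6; pred: 13+0-2=11
Step 12: prey: 6+2-1=7; pred: 11+0-2=9
Step 13: prey: 7+2-1=8; pred: 9+0-1=8
Step 14: prey: 8+3-1=10; pred: 8+0-1=7
Step 15: prey: 10+4-2=12; pred: 7+0-1=6
No extinction within 15 steps

Answer: 16 both-alive 12 6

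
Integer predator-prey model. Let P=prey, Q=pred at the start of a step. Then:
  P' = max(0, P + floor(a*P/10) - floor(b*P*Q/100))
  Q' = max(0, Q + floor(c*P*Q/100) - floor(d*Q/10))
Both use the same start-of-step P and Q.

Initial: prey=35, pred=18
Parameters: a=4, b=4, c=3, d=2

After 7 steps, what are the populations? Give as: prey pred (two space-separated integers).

Answer: 0 19

Derivation:
Step 1: prey: 35+14-25=24; pred: 18+18-3=33
Step 2: prey: 24+9-31=2; pred: 33+23-6=50
Step 3: prey: 2+0-4=0; pred: 50+3-10=43
Step 4: prey: 0+0-0=0; pred: 43+0-8=35
Step 5: prey: 0+0-0=0; pred: 35+0-7=28
Step 6: prey: 0+0-0=0; pred: 28+0-5=23
Step 7: prey: 0+0-0=0; pred: 23+0-4=19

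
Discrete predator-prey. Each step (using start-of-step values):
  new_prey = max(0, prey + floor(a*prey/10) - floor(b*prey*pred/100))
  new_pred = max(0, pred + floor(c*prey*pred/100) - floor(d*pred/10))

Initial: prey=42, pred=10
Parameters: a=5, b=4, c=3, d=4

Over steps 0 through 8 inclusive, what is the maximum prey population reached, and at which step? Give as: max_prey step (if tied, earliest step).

Step 1: prey: 42+21-16=47; pred: 10+12-4=18
Step 2: prey: 47+23-33=37; pred: 18+25-7=36
Step 3: prey: 37+18-53=2; pred: 36+39-14=61
Step 4: prey: 2+1-4=0; pred: 61+3-24=40
Step 5: prey: 0+0-0=0; pred: 40+0-16=24
Step 6: prey: 0+0-0=0; pred: 24+0-9=15
Step 7: prey: 0+0-0=0; pred: 15+0-6=9
Step 8: prey: 0+0-0=0; pred: 9+0-3=6
Max prey = 47 at step 1

Answer: 47 1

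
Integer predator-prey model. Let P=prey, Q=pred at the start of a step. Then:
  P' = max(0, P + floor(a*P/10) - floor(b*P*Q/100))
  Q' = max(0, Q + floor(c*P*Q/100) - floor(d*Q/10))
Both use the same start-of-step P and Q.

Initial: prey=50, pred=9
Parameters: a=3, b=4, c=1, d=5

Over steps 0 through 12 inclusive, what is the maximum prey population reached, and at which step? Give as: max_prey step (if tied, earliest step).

Step 1: prey: 50+15-18=47; pred: 9+4-4=9
Step 2: prey: 47+14-16=45; pred: 9+4-4=9
Step 3: prey: 45+13-16=42; pred: 9+4-4=9
Step 4: prey: 42+12-15=39; pred: 9+3-4=8
Step 5: prey: 39+11-12=38; pred: 8+3-4=7
Step 6: prey: 38+11-10=39; pred: 7+2-3=6
Step 7: prey: 39+11-9=41; pred: 6+2-3=5
Step 8: prey: 41+12-8=45; pred: 5+2-2=5
Step 9: prey: 45+13-9=49; pred: 5+2-2=5
Step 10: prey: 49+14-9=54; pred: 5+2-2=5
Step 11: prey: 54+16-10=60; pred: 5+2-2=5
Step 12: prey: 60+18-12=66; pred: 5+3-2=6
Max prey = 66 at step 12

Answer: 66 12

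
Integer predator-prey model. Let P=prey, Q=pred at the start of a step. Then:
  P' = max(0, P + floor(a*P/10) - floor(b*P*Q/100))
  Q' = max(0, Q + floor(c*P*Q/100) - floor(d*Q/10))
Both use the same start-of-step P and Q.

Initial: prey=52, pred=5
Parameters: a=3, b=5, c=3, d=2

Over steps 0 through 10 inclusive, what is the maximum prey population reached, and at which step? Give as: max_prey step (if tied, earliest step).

Step 1: prey: 52+15-13=54; pred: 5+7-1=11
Step 2: prey: 54+16-29=41; pred: 11+17-2=26
Step 3: prey: 41+12-53=0; pred: 26+31-5=52
Step 4: prey: 0+0-0=0; pred: 52+0-10=42
Step 5: prey: 0+0-0=0; pred: 42+0-8=34
Step 6: prey: 0+0-0=0; pred: 34+0-6=28
Step 7: prey: 0+0-0=0; pred: 28+0-5=23
Step 8: prey: 0+0-0=0; pred: 23+0-4=19
Step 9: prey: 0+0-0=0; pred: 19+0-3=16
Step 10: prey: 0+0-0=0; pred: 16+0-3=13
Max prey = 54 at step 1

Answer: 54 1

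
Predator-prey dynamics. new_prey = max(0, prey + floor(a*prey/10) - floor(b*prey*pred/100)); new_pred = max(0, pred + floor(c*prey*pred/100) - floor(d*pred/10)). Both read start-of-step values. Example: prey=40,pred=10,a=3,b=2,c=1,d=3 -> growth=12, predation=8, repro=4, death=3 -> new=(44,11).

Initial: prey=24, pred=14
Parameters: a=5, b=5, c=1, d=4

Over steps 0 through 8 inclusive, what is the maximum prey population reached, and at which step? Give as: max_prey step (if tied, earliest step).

Step 1: prey: 24+12-16=20; pred: 14+3-5=12
Step 2: prey: 20+10-12=18; pred: 12+2-4=10
Step 3: prey: 18+9-9=18; pred: 10+1-4=7
Step 4: prey: 18+9-6=21; pred: 7+1-2=6
Step 5: prey: 21+10-6=25; pred: 6+1-2=5
Step 6: prey: 25+12-6=31; pred: 5+1-2=4
Step 7: prey: 31+15-6=40; pred: 4+1-1=4
Step 8: prey: 40+20-8=52; pred: 4+1-1=4
Max prey = 52 at step 8

Answer: 52 8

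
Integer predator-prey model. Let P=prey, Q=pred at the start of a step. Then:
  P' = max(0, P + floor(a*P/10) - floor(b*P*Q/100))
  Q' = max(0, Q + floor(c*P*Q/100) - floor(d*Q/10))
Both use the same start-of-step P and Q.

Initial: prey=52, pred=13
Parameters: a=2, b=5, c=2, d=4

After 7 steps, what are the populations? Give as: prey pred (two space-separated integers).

Step 1: prey: 52+10-33=29; pred: 13+13-5=21
Step 2: prey: 29+5-30=4; pred: 21+12-8=25
Step 3: prey: 4+0-5=0; pred: 25+2-10=17
Step 4: prey: 0+0-0=0; pred: 17+0-6=11
Step 5: prey: 0+0-0=0; pred: 11+0-4=7
Step 6: prey: 0+0-0=0; pred: 7+0-2=5
Step 7: prey: 0+0-0=0; pred: 5+0-2=3

Answer: 0 3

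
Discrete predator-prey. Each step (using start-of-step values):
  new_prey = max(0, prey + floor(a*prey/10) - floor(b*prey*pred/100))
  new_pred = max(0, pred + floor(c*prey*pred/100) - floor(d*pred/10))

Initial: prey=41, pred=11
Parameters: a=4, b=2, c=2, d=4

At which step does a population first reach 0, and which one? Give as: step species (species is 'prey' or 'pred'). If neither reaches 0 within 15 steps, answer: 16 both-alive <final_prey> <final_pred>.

Step 1: prey: 41+16-9=48; pred: 11+9-4=16
Step 2: prey: 48+19-15=52; pred: 16+15-6=25
Step 3: prey: 52+20-26=46; pred: 25+26-10=41
Step 4: prey: 46+18-37=27; pred: 41+37-16=62
Step 5: prey: 27+10-33=4; pred: 62+33-24=71
Step 6: prey: 4+1-5=0; pred: 71+5-28=48
First extinction: prey at step 6

Answer: 6 prey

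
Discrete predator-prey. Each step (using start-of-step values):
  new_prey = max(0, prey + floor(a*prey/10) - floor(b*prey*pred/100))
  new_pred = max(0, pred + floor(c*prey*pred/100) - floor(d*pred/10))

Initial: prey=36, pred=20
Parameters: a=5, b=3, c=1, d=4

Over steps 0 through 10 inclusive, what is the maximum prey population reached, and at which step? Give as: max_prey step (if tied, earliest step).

Answer: 59 10

Derivation:
Step 1: prey: 36+18-21=33; pred: 20+7-8=19
Step 2: prey: 33+16-18=31; pred: 19+6-7=18
Step 3: prey: 31+15-16=30; pred: 18+5-7=16
Step 4: prey: 30+15-14=31; pred: 16+4-6=14
Step 5: prey: 31+15-13=33; pred: 14+4-5=13
Step 6: prey: 33+16-12=37; pred: 13+4-5=12
Step 7: prey: 37+18-13=42; pred: 12+4-4=12
Step 8: prey: 42+21-15=48; pred: 12+5-4=13
Step 9: prey: 48+24-18=54; pred: 13+6-5=14
Step 10: prey: 54+27-22=59; pred: 14+7-5=16
Max prey = 59 at step 10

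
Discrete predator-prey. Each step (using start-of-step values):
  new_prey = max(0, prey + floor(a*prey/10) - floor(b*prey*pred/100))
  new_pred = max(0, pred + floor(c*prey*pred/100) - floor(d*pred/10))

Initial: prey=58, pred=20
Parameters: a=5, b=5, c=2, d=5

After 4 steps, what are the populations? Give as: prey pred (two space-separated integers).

Step 1: prey: 58+29-58=29; pred: 20+23-10=33
Step 2: prey: 29+14-47=0; pred: 33+19-16=36
Step 3: prey: 0+0-0=0; pred: 36+0-18=18
Step 4: prey: 0+0-0=0; pred: 18+0-9=9

Answer: 0 9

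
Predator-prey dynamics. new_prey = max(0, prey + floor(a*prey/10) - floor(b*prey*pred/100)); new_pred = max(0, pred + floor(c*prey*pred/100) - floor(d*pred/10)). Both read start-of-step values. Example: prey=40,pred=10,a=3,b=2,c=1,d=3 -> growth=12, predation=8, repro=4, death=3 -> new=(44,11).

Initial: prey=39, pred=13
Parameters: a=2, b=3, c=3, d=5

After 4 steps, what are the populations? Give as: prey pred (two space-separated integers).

Step 1: prey: 39+7-15=31; pred: 13+15-6=22
Step 2: prey: 31+6-20=17; pred: 22+20-11=31
Step 3: prey: 17+3-15=5; pred: 31+15-15=31
Step 4: prey: 5+1-4=2; pred: 31+4-15=20

Answer: 2 20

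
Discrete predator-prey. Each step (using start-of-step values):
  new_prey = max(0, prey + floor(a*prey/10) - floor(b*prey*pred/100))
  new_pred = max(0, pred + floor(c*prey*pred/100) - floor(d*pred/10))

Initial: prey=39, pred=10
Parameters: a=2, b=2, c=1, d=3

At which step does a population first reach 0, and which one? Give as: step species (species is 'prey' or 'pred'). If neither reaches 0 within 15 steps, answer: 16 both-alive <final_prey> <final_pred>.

Step 1: prey: 39+7-7=39; pred: 10+3-3=10
Steps 2-15: state stable at prey=39, pred=10 (no change)
No extinction within 15 steps

Answer: 16 both-alive 39 10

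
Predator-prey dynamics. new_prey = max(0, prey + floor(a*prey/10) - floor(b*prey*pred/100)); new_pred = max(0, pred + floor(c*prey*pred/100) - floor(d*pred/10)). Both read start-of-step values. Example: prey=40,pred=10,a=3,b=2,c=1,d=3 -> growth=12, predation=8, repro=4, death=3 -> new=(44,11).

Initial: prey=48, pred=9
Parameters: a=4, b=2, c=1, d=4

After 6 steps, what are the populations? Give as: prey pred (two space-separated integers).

Answer: 75 46

Derivation:
Step 1: prey: 48+19-8=59; pred: 9+4-3=10
Step 2: prey: 59+23-11=71; pred: 10+5-4=11
Step 3: prey: 71+28-15=84; pred: 11+7-4=14
Step 4: prey: 84+33-23=94; pred: 14+11-5=20
Step 5: prey: 94+37-37=94; pred: 20+18-8=30
Step 6: prey: 94+37-56=75; pred: 30+28-12=46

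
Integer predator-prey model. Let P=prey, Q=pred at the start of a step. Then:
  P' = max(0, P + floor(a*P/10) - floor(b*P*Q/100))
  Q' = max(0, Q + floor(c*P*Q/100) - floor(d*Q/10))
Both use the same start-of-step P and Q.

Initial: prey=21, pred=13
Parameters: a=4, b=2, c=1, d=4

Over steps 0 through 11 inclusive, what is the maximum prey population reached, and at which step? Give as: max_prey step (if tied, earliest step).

Answer: 104 9

Derivation:
Step 1: prey: 21+8-5=24; pred: 13+2-5=10
Step 2: prey: 24+9-4=29; pred: 10+2-4=8
Step 3: prey: 29+11-4=36; pred: 8+2-3=7
Step 4: prey: 36+14-5=45; pred: 7+2-2=7
Step 5: prey: 45+18-6=57; pred: 7+3-2=8
Step 6: prey: 57+22-9=70; pred: 8+4-3=9
Step 7: prey: 70+28-12=86; pred: 9+6-3=12
Step 8: prey: 86+34-20=100; pred: 12+10-4=18
Step 9: prey: 100+40-36=104; pred: 18+18-7=29
Step 10: prey: 104+41-60=85; pred: 29+30-11=48
Step 11: prey: 85+34-81=38; pred: 48+40-19=69
Max prey = 104 at step 9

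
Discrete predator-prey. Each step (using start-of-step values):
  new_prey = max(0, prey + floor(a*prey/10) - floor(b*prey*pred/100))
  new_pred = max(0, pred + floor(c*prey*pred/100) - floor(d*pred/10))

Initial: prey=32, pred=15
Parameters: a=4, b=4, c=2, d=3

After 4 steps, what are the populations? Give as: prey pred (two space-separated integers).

Step 1: prey: 32+12-19=25; pred: 15+9-4=20
Step 2: prey: 25+10-20=15; pred: 20+10-6=24
Step 3: prey: 15+6-14=7; pred: 24+7-7=24
Step 4: prey: 7+2-6=3; pred: 24+3-7=20

Answer: 3 20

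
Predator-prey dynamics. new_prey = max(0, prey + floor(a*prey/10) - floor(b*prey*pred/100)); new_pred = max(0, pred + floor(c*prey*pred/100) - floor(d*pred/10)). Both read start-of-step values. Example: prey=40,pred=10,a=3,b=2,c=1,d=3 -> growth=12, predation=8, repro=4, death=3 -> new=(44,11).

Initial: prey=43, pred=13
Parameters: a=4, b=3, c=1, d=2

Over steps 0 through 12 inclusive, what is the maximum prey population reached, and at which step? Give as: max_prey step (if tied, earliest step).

Answer: 44 1

Derivation:
Step 1: prey: 43+17-16=44; pred: 13+5-2=16
Step 2: prey: 44+17-21=40; pred: 16+7-3=20
Step 3: prey: 40+16-24=32; pred: 20+8-4=24
Step 4: prey: 32+12-23=21; pred: 24+7-4=27
Step 5: prey: 21+8-17=12; pred: 27+5-5=27
Step 6: prey: 12+4-9=7; pred: 27+3-5=25
Step 7: prey: 7+2-5=4; pred: 25+1-5=21
Step 8: prey: 4+1-2=3; pred: 21+0-4=17
Step 9: prey: 3+1-1=3; pred: 17+0-3=14
Step 10: prey: 3+1-1=3; pred: 14+0-2=12
Step 11: prey: 3+1-1=3; pred: 12+0-2=10
Step 12: prey: 3+1-0=4; pred: 10+0-2=8
Max prey = 44 at step 1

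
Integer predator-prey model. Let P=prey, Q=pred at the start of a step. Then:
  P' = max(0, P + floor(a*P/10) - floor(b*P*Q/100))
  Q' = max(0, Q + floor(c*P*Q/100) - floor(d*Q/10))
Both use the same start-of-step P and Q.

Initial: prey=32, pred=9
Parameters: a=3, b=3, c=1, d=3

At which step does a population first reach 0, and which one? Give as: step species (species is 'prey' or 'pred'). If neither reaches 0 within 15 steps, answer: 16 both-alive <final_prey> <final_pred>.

Step 1: prey: 32+9-8=33; pred: 9+2-2=9
Step 2: prey: 33+9-8=34; pred: 9+2-2=9
Step 3: prey: 34+10-9=35; pred: 9+3-2=10
Step 4: prey: 35+10-10=35; pred: 10+3-3=10
Steps 5-15: state stable at prey=35, pred=10 (no change)
No extinction within 15 steps

Answer: 16 both-alive 35 10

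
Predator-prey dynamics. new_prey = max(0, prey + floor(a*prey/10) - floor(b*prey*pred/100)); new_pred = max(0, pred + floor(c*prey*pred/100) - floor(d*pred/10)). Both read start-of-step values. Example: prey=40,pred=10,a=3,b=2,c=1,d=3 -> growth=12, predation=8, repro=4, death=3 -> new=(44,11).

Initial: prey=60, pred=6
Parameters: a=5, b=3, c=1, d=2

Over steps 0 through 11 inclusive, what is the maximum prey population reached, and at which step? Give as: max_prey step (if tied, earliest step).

Answer: 112 3

Derivation:
Step 1: prey: 60+30-10=80; pred: 6+3-1=8
Step 2: prey: 80+40-19=101; pred: 8+6-1=13
Step 3: prey: 101+50-39=112; pred: 13+13-2=24
Step 4: prey: 112+56-80=88; pred: 24+26-4=46
Step 5: prey: 88+44-121=11; pred: 46+40-9=77
Step 6: prey: 11+5-25=0; pred: 77+8-15=70
Step 7: prey: 0+0-0=0; pred: 70+0-14=56
Step 8: prey: 0+0-0=0; pred: 56+0-11=45
Step 9: prey: 0+0-0=0; pred: 45+0-9=36
Step 10: prey: 0+0-0=0; pred: 36+0-7=29
Step 11: prey: 0+0-0=0; pred: 29+0-5=24
Max prey = 112 at step 3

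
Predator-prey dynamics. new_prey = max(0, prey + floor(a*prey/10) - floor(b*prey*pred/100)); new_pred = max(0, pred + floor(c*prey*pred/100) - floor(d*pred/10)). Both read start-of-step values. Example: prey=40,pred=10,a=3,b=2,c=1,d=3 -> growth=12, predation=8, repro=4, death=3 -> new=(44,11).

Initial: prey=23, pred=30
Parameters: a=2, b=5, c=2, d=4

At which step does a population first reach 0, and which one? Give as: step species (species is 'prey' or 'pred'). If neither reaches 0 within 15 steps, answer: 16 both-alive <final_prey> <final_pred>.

Answer: 1 prey

Derivation:
Step 1: prey: 23+4-34=0; pred: 30+13-12=31
First extinction: prey at step 1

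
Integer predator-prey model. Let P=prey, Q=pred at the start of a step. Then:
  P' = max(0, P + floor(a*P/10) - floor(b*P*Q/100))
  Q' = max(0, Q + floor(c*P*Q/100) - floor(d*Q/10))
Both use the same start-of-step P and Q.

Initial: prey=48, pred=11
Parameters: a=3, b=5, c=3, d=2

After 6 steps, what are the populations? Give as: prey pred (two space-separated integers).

Answer: 0 21

Derivation:
Step 1: prey: 48+14-26=36; pred: 11+15-2=24
Step 2: prey: 36+10-43=3; pred: 24+25-4=45
Step 3: prey: 3+0-6=0; pred: 45+4-9=40
Step 4: prey: 0+0-0=0; pred: 40+0-8=32
Step 5: prey: 0+0-0=0; pred: 32+0-6=26
Step 6: prey: 0+0-0=0; pred: 26+0-5=21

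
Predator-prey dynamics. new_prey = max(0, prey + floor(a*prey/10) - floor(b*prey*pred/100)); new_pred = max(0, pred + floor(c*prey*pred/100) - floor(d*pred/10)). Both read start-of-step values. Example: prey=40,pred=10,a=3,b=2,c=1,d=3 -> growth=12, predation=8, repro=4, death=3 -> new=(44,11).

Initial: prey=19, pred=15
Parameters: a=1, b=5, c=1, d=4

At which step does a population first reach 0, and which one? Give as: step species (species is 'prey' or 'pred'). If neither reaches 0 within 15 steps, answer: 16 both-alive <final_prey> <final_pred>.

Answer: 16 both-alive 2 2

Derivation:
Step 1: prey: 19+1-14=6; pred: 15+2-6=11
Step 2: prey: 6+0-3=3; pred: 11+0-4=7
Step 3: prey: 3+0-1=2; pred: 7+0-2=5
Step 4: prey: 2+0-0=2; pred: 5+0-2=3
Step 5: prey: 2+0-0=2; pred: 3+0-1=2
Step 6: prey: 2+0-0=2; pred: 2+0-0=2
Steps 7-15: state stable at prey=2, pred=2 (no change)
No extinction within 15 steps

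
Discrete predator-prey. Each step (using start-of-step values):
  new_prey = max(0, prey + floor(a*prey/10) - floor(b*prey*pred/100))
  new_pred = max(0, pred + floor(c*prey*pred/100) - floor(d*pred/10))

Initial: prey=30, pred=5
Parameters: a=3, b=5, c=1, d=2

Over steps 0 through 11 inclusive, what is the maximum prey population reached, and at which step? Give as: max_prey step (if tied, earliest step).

Answer: 43 8

Derivation:
Step 1: prey: 30+9-7=32; pred: 5+1-1=5
Step 2: prey: 32+9-8=33; pred: 5+1-1=5
Step 3: prey: 33+9-8=34; pred: 5+1-1=5
Step 4: prey: 34+10-8=36; pred: 5+1-1=5
Step 5: prey: 36+10-9=37; pred: 5+1-1=5
Step 6: prey: 37+11-9=39; pred: 5+1-1=5
Step 7: prey: 39+11-9=41; pred: 5+1-1=5
Step 8: prey: 41+12-10=43; pred: 5+2-1=6
Step 9: prey: 43+12-12=43; pred: 6+2-1=7
Step 10: prey: 43+12-15=40; pred: 7+3-1=9
Step 11: prey: 40+12-18=34; pred: 9+3-1=11
Max prey = 43 at step 8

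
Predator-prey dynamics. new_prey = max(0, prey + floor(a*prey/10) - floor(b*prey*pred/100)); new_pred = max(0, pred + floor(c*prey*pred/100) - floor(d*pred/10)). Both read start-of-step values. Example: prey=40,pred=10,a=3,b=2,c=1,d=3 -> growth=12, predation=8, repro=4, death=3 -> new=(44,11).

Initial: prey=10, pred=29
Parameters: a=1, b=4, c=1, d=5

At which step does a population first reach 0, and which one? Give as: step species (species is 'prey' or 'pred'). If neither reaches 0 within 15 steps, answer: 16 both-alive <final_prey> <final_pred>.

Step 1: prey: 10+1-11=0; pred: 29+2-14=17
First extinction: prey at step 1

Answer: 1 prey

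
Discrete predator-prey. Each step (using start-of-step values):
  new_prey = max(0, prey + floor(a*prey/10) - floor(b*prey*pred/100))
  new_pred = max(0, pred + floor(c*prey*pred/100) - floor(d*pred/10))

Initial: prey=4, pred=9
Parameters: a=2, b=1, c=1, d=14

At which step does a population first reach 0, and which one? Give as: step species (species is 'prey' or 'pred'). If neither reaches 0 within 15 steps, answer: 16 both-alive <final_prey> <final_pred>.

Answer: 1 pred

Derivation:
Step 1: prey: 4+0-0=4; pred: 9+0-12=0
First extinction: pred at step 1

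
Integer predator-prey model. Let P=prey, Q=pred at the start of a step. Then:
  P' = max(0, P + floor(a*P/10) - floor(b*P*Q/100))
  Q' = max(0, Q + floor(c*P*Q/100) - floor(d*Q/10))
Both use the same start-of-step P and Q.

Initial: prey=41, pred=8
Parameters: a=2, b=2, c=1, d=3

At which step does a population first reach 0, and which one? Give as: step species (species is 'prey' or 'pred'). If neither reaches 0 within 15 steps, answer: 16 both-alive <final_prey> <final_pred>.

Answer: 16 both-alive 16 8

Derivation:
Step 1: prey: 41+8-6=43; pred: 8+3-2=9
Step 2: prey: 43+8-7=44; pred: 9+3-2=10
Step 3: prey: 44+8-8=44; pred: 10+4-3=11
Step 4: prey: 44+8-9=43; pred: 11+4-3=12
Step 5: prey: 43+8-10=41; pred: 12+5-3=14
Step 6: prey: 41+8-11=38; pred: 14+5-4=15
Step 7: prey: 38+7-11=34; pred: 15+5-4=16
Step 8: prey: 34+6-10=30; pred: 16+5-4=17
Step 9: prey: 30+6-10=26; pred: 17+5-5=17
Step 10: prey: 26+5-8=23; pred: 17+4-5=16
Step 11: prey: 23+4-7=20; pred: 16+3-4=15
Step 12: prey: 20+4-6=18; pred: 15+3-4=14
Step 13: prey: 18+3-5=16; pred: 14+2-4=12
Step 14: prey: 16+3-3=16; pred: 12+1-3=10
Step 15: prey: 16+3-3=16; pred: 10+1-3=8
No extinction within 15 steps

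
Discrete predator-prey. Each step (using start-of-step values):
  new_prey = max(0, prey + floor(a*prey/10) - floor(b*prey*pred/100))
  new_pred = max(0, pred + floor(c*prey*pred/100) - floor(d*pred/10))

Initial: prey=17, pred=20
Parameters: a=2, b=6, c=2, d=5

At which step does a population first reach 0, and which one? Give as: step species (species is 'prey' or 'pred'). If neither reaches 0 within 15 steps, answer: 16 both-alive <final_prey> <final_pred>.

Answer: 1 prey

Derivation:
Step 1: prey: 17+3-20=0; pred: 20+6-10=16
First extinction: prey at step 1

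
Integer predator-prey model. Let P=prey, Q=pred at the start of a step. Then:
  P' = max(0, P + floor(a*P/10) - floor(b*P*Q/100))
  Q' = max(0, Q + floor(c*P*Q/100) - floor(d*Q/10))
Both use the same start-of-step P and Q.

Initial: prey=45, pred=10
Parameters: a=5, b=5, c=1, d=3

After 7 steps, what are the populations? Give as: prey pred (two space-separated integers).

Answer: 14 12

Derivation:
Step 1: prey: 45+22-22=45; pred: 10+4-3=11
Step 2: prey: 45+22-24=43; pred: 11+4-3=12
Step 3: prey: 43+21-25=39; pred: 12+5-3=14
Step 4: prey: 39+19-27=31; pred: 14+5-4=15
Step 5: prey: 31+15-23=23; pred: 15+4-4=15
Step 6: prey: 23+11-17=17; pred: 15+3-4=14
Step 7: prey: 17+8-11=14; pred: 14+2-4=12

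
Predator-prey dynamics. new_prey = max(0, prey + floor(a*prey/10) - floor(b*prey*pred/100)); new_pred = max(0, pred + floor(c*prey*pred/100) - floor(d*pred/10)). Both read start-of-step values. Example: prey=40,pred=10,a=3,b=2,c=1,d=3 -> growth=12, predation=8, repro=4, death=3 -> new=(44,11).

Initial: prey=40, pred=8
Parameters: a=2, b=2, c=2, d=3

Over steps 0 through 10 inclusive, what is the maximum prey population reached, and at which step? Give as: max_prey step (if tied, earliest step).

Step 1: prey: 40+8-6=42; pred: 8+6-2=12
Step 2: prey: 42+8-10=40; pred: 12+10-3=19
Step 3: prey: 40+8-15=33; pred: 19+15-5=29
Step 4: prey: 33+6-19=20; pred: 29+19-8=40
Step 5: prey: 20+4-16=8; pred: 40+16-12=44
Step 6: prey: 8+1-7=2; pred: 44+7-13=38
Step 7: prey: 2+0-1=1; pred: 38+1-11=28
Step 8: prey: 1+0-0=1; pred: 28+0-8=20
Step 9: prey: 1+0-0=1; pred: 20+0-6=14
Step 10: prey: 1+0-0=1; pred: 14+0-4=10
Max prey = 42 at step 1

Answer: 42 1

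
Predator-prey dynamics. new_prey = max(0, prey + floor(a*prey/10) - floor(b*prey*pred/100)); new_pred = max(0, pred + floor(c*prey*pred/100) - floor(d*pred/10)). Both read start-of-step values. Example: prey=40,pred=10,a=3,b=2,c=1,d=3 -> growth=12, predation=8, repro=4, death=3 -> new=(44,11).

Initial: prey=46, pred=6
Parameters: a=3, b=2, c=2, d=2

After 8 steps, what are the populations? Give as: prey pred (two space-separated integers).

Step 1: prey: 46+13-5=54; pred: 6+5-1=10
Step 2: prey: 54+16-10=60; pred: 10+10-2=18
Step 3: prey: 60+18-21=57; pred: 18+21-3=36
Step 4: prey: 57+17-41=33; pred: 36+41-7=70
Step 5: prey: 33+9-46=0; pred: 70+46-14=102
Step 6: prey: 0+0-0=0; pred: 102+0-20=82
Step 7: prey: 0+0-0=0; pred: 82+0-16=66
Step 8: prey: 0+0-0=0; pred: 66+0-13=53

Answer: 0 53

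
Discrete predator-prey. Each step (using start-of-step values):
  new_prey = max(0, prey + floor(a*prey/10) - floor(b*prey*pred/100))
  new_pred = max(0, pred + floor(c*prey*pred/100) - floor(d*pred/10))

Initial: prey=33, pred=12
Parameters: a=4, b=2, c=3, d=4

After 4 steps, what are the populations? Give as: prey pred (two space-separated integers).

Answer: 5 90

Derivation:
Step 1: prey: 33+13-7=39; pred: 12+11-4=19
Step 2: prey: 39+15-14=40; pred: 19+22-7=34
Step 3: prey: 40+16-27=29; pred: 34+40-13=61
Step 4: prey: 29+11-35=5; pred: 61+53-24=90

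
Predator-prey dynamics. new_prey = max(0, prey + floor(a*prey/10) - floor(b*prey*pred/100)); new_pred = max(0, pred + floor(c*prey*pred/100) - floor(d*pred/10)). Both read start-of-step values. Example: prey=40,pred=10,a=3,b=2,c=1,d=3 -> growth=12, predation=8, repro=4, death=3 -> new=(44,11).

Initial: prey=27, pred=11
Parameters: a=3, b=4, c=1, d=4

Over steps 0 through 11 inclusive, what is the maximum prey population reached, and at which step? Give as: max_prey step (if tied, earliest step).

Answer: 54 11

Derivation:
Step 1: prey: 27+8-11=24; pred: 11+2-4=9
Step 2: prey: 24+7-8=23; pred: 9+2-3=8
Step 3: prey: 23+6-7=22; pred: 8+1-3=6
Step 4: prey: 22+6-5=23; pred: 6+1-2=5
Step 5: prey: 23+6-4=25; pred: 5+1-2=4
Step 6: prey: 25+7-4=28; pred: 4+1-1=4
Step 7: prey: 28+8-4=32; pred: 4+1-1=4
Step 8: prey: 32+9-5=36; pred: 4+1-1=4
Step 9: prey: 36+10-5=41; pred: 4+1-1=4
Step 10: prey: 41+12-6=47; pred: 4+1-1=4
Step 11: prey: 47+14-7=54; pred: 4+1-1=4
Max prey = 54 at step 11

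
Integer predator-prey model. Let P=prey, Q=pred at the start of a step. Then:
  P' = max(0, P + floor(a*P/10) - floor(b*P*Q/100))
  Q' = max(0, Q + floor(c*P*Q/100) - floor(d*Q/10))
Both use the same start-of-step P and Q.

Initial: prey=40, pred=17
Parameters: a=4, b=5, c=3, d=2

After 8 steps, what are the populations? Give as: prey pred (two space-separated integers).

Answer: 0 14

Derivation:
Step 1: prey: 40+16-34=22; pred: 17+20-3=34
Step 2: prey: 22+8-37=0; pred: 34+22-6=50
Step 3: prey: 0+0-0=0; pred: 50+0-10=40
Step 4: prey: 0+0-0=0; pred: 40+0-8=32
Step 5: prey: 0+0-0=0; pred: 32+0-6=26
Step 6: prey: 0+0-0=0; pred: 26+0-5=21
Step 7: prey: 0+0-0=0; pred: 21+0-4=17
Step 8: prey: 0+0-0=0; pred: 17+0-3=14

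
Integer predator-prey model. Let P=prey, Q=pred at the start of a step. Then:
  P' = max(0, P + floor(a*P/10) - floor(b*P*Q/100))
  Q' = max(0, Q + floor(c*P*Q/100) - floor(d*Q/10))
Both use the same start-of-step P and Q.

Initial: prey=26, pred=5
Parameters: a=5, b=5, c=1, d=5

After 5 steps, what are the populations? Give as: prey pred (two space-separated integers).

Answer: 107 4

Derivation:
Step 1: prey: 26+13-6=33; pred: 5+1-2=4
Step 2: prey: 33+16-6=43; pred: 4+1-2=3
Step 3: prey: 43+21-6=58; pred: 3+1-1=3
Step 4: prey: 58+29-8=79; pred: 3+1-1=3
Step 5: prey: 79+39-11=107; pred: 3+2-1=4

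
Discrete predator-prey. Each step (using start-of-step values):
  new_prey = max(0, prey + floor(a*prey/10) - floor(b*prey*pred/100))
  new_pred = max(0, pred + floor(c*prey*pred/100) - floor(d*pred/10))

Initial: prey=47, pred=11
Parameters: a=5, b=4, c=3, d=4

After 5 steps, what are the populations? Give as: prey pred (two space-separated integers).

Step 1: prey: 47+23-20=50; pred: 11+15-4=22
Step 2: prey: 50+25-44=31; pred: 22+33-8=47
Step 3: prey: 31+15-58=0; pred: 47+43-18=72
Step 4: prey: 0+0-0=0; pred: 72+0-28=44
Step 5: prey: 0+0-0=0; pred: 44+0-17=27

Answer: 0 27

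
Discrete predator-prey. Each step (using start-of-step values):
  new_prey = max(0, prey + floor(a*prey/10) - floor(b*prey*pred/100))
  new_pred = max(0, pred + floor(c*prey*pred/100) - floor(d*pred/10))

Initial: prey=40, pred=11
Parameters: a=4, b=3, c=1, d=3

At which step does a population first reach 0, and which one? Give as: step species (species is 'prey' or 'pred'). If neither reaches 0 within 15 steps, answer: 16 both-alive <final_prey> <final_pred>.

Answer: 16 both-alive 18 6

Derivation:
Step 1: prey: 40+16-13=43; pred: 11+4-3=12
Step 2: prey: 43+17-15=45; pred: 12+5-3=14
Step 3: prey: 45+18-18=45; pred: 14+6-4=16
Step 4: prey: 45+18-21=42; pred: 16+7-4=19
Step 5: prey: 42+16-23=35; pred: 19+7-5=21
Step 6: prey: 35+14-22=27; pred: 21+7-6=22
Step 7: prey: 27+10-17=20; pred: 22+5-6=21
Step 8: prey: 20+8-12=16; pred: 21+4-6=19
Step 9: prey: 16+6-9=13; pred: 19+3-5=17
Step 10: prey: 13+5-6=12; pred: 17+2-5=14
Step 11: prey: 12+4-5=11; pred: 14+1-4=11
Step 12: prey: 11+4-3=12; pred: 11+1-3=9
Step 13: prey: 12+4-3=13; pred: 9+1-2=8
Step 14: prey: 13+5-3=15; pred: 8+1-2=7
Step 15: prey: 15+6-3=18; pred: 7+1-2=6
No extinction within 15 steps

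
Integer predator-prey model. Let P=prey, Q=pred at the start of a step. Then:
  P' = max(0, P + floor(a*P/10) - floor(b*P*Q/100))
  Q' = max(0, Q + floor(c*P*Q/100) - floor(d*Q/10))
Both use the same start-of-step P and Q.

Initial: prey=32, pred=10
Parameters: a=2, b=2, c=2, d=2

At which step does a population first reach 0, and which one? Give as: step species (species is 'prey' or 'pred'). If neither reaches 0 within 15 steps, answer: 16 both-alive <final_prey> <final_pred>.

Step 1: prey: 32+6-6=32; pred: 10+6-2=14
Step 2: prey: 32+6-8=30; pred: 14+8-2=20
Step 3: prey: 30+6-12=24; pred: 20+12-4=28
Step 4: prey: 24+4-13=15; pred: 28+13-5=36
Step 5: prey: 15+3-10=8; pred: 36+10-7=39
Step 6: prey: 8+1-6=3; pred: 39+6-7=38
Step 7: prey: 3+0-2=1; pred: 38+2-7=33
Step 8: prey: 1+0-0=1; pred: 33+0-6=27
Step 9: prey: 1+0-0=1; pred: 27+0-5=22
Step 10: prey: 1+0-0=1; pred: 22+0-4=18
Step 11: prey: 1+0-0=1; pred: 18+0-3=15
Step 12: prey: 1+0-0=1; pred: 15+0-3=12
Step 13: prey: 1+0-0=1; pred: 12+0-2=10
Step 14: prey: 1+0-0=1; pred: 10+0-2=8
Step 15: prey: 1+0-0=1; pred: 8+0-1=7
No extinction within 15 steps

Answer: 16 both-alive 1 7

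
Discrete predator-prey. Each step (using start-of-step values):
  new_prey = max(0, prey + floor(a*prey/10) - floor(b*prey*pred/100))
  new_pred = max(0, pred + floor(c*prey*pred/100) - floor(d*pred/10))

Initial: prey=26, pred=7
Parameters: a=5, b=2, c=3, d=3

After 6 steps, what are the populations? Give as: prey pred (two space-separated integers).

Answer: 0 117

Derivation:
Step 1: prey: 26+13-3=36; pred: 7+5-2=10
Step 2: prey: 36+18-7=47; pred: 10+10-3=17
Step 3: prey: 47+23-15=55; pred: 17+23-5=35
Step 4: prey: 55+27-38=44; pred: 35+57-10=82
Step 5: prey: 44+22-72=0; pred: 82+108-24=166
Step 6: prey: 0+0-0=0; pred: 166+0-49=117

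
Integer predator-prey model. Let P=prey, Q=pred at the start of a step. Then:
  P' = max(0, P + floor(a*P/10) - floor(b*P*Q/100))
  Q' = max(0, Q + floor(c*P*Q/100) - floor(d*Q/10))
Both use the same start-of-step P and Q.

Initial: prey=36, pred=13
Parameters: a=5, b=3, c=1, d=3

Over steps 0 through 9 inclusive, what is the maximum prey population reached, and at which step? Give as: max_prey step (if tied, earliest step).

Step 1: prey: 36+18-14=40; pred: 13+4-3=14
Step 2: prey: 40+20-16=44; pred: 14+5-4=15
Step 3: prey: 44+22-19=47; pred: 15+6-4=17
Step 4: prey: 47+23-23=47; pred: 17+7-5=19
Step 5: prey: 47+23-26=44; pred: 19+8-5=22
Step 6: prey: 44+22-29=37; pred: 22+9-6=25
Step 7: prey: 37+18-27=28; pred: 25+9-7=27
Step 8: prey: 28+14-22=20; pred: 27+7-8=26
Step 9: prey: 20+10-15=15; pred: 26+5-7=24
Max prey = 47 at step 3

Answer: 47 3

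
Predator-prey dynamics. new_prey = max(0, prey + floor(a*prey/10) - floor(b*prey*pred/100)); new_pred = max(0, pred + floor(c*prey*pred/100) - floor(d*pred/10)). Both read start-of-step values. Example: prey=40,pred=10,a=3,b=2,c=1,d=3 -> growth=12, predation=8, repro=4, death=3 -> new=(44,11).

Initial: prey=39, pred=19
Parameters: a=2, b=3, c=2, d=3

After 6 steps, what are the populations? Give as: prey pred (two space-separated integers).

Answer: 1 12

Derivation:
Step 1: prey: 39+7-22=24; pred: 19+14-5=28
Step 2: prey: 24+4-20=8; pred: 28+13-8=33
Step 3: prey: 8+1-7=2; pred: 33+5-9=29
Step 4: prey: 2+0-1=1; pred: 29+1-8=22
Step 5: prey: 1+0-0=1; pred: 22+0-6=16
Step 6: prey: 1+0-0=1; pred: 16+0-4=12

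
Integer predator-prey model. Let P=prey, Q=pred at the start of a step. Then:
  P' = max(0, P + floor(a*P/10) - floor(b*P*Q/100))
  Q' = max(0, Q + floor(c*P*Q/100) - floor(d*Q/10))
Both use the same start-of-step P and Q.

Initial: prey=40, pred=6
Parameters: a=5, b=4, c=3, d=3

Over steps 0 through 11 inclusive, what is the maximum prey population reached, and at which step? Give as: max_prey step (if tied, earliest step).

Step 1: prey: 40+20-9=51; pred: 6+7-1=12
Step 2: prey: 51+25-24=52; pred: 12+18-3=27
Step 3: prey: 52+26-56=22; pred: 27+42-8=61
Step 4: prey: 22+11-53=0; pred: 61+40-18=83
Step 5: prey: 0+0-0=0; pred: 83+0-24=59
Step 6: prey: 0+0-0=0; pred: 59+0-17=42
Step 7: prey: 0+0-0=0; pred: 42+0-12=30
Step 8: prey: 0+0-0=0; pred: 30+0-9=21
Step 9: prey: 0+0-0=0; pred: 21+0-6=15
Step 10: prey: 0+0-0=0; pred: 15+0-4=11
Step 11: prey: 0+0-0=0; pred: 11+0-3=8
Max prey = 52 at step 2

Answer: 52 2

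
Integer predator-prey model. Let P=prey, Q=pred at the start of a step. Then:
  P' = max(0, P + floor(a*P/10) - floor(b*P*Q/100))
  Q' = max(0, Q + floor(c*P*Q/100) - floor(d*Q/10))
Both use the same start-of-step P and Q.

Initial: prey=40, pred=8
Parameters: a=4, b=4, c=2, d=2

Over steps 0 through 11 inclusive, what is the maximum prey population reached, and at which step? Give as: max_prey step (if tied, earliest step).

Step 1: prey: 40+16-12=44; pred: 8+6-1=13
Step 2: prey: 44+17-22=39; pred: 13+11-2=22
Step 3: prey: 39+15-34=20; pred: 22+17-4=35
Step 4: prey: 20+8-28=0; pred: 35+14-7=42
Step 5: prey: 0+0-0=0; pred: 42+0-8=34
Step 6: prey: 0+0-0=0; pred: 34+0-6=28
Step 7: prey: 0+0-0=0; pred: 28+0-5=23
Step 8: prey: 0+0-0=0; pred: 23+0-4=19
Step 9: prey: 0+0-0=0; pred: 19+0-3=16
Step 10: prey: 0+0-0=0; pred: 16+0-3=13
Step 11: prey: 0+0-0=0; pred: 13+0-2=11
Max prey = 44 at step 1

Answer: 44 1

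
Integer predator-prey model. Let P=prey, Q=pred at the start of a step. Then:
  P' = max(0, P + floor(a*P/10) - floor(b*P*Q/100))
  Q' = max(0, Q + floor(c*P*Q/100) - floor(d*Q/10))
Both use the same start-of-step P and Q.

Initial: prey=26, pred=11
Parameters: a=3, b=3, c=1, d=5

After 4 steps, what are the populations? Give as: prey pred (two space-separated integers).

Answer: 34 3

Derivation:
Step 1: prey: 26+7-8=25; pred: 11+2-5=8
Step 2: prey: 25+7-6=26; pred: 8+2-4=6
Step 3: prey: 26+7-4=29; pred: 6+1-3=4
Step 4: prey: 29+8-3=34; pred: 4+1-2=3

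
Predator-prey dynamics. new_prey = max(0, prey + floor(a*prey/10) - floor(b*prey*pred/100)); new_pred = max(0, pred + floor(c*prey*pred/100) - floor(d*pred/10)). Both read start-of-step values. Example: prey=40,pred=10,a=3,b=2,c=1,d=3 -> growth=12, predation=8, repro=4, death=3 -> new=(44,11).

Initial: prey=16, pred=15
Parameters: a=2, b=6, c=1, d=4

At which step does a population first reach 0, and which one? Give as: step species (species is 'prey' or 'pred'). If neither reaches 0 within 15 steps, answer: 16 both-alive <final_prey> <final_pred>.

Step 1: prey: 16+3-14=5; pred: 15+2-6=11
Step 2: prey: 5+1-3=3; pred: 11+0-4=7
Step 3: prey: 3+0-1=2; pred: 7+0-2=5
Step 4: prey: 2+0-0=2; pred: 5+0-2=3
Step 5: prey: 2+0-0=2; pred: 3+0-1=2
Step 6: prey: 2+0-0=2; pred: 2+0-0=2
Steps 7-15: state stable at prey=2, pred=2 (no change)
No extinction within 15 steps

Answer: 16 both-alive 2 2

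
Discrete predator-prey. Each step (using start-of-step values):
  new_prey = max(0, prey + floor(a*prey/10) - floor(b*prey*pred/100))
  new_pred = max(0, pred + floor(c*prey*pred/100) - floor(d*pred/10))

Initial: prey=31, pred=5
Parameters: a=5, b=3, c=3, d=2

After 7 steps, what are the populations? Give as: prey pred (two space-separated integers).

Step 1: prey: 31+15-4=42; pred: 5+4-1=8
Step 2: prey: 42+21-10=53; pred: 8+10-1=17
Step 3: prey: 53+26-27=52; pred: 17+27-3=41
Step 4: prey: 52+26-63=15; pred: 41+63-8=96
Step 5: prey: 15+7-43=0; pred: 96+43-19=120
Step 6: prey: 0+0-0=0; pred: 120+0-24=96
Step 7: prey: 0+0-0=0; pred: 96+0-19=77

Answer: 0 77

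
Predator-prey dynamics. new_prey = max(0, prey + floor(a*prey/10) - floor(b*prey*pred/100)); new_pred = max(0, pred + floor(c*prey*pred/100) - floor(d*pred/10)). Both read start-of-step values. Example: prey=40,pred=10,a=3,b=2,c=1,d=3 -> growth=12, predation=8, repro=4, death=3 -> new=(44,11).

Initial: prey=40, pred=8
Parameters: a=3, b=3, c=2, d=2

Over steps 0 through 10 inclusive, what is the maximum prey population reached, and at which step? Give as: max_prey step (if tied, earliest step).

Answer: 43 1

Derivation:
Step 1: prey: 40+12-9=43; pred: 8+6-1=13
Step 2: prey: 43+12-16=39; pred: 13+11-2=22
Step 3: prey: 39+11-25=25; pred: 22+17-4=35
Step 4: prey: 25+7-26=6; pred: 35+17-7=45
Step 5: prey: 6+1-8=0; pred: 45+5-9=41
Step 6: prey: 0+0-0=0; pred: 41+0-8=33
Step 7: prey: 0+0-0=0; pred: 33+0-6=27
Step 8: prey: 0+0-0=0; pred: 27+0-5=22
Step 9: prey: 0+0-0=0; pred: 22+0-4=18
Step 10: prey: 0+0-0=0; pred: 18+0-3=15
Max prey = 43 at step 1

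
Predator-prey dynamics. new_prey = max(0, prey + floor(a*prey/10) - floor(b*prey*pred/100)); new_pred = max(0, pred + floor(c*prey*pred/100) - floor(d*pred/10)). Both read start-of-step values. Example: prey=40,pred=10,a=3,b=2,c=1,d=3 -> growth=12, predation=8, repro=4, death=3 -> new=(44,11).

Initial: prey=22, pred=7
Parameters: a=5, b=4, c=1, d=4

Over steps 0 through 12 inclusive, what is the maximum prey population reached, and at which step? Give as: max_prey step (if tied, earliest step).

Step 1: prey: 22+11-6=27; pred: 7+1-2=6
Step 2: prey: 27+13-6=34; pred: 6+1-2=5
Step 3: prey: 34+17-6=45; pred: 5+1-2=4
Step 4: prey: 45+22-7=60; pred: 4+1-1=4
Step 5: prey: 60+30-9=81; pred: 4+2-1=5
Step 6: prey: 81+40-16=105; pred: 5+4-2=7
Step 7: prey: 105+52-29=128; pred: 7+7-2=12
Step 8: prey: 128+64-61=131; pred: 12+15-4=23
Step 9: prey: 131+65-120=76; pred: 23+30-9=44
Step 10: prey: 76+38-133=0; pred: 44+33-17=60
Step 11: prey: 0+0-0=0; pred: 60+0-24=36
Step 12: prey: 0+0-0=0; pred: 36+0-14=22
Max prey = 131 at step 8

Answer: 131 8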